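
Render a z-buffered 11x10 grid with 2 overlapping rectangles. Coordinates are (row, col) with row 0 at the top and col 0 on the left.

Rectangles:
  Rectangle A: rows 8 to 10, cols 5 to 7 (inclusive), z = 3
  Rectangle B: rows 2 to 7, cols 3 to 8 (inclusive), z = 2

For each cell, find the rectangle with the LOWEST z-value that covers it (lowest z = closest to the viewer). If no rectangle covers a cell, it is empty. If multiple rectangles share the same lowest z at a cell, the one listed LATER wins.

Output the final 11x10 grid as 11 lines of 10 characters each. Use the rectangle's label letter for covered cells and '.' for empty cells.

..........
..........
...BBBBBB.
...BBBBBB.
...BBBBBB.
...BBBBBB.
...BBBBBB.
...BBBBBB.
.....AAA..
.....AAA..
.....AAA..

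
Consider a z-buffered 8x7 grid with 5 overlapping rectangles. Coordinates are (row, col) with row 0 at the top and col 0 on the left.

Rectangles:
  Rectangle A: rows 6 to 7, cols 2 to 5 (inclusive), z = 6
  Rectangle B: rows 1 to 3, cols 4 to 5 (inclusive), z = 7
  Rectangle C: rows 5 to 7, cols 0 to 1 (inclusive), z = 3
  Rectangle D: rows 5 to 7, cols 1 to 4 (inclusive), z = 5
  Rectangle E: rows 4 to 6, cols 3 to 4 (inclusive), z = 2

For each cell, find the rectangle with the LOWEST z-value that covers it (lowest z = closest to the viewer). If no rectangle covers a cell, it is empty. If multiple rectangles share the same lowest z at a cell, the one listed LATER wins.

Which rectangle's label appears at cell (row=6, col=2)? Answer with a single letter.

Check cell (6,2):
  A: rows 6-7 cols 2-5 z=6 -> covers; best now A (z=6)
  B: rows 1-3 cols 4-5 -> outside (row miss)
  C: rows 5-7 cols 0-1 -> outside (col miss)
  D: rows 5-7 cols 1-4 z=5 -> covers; best now D (z=5)
  E: rows 4-6 cols 3-4 -> outside (col miss)
Winner: D at z=5

Answer: D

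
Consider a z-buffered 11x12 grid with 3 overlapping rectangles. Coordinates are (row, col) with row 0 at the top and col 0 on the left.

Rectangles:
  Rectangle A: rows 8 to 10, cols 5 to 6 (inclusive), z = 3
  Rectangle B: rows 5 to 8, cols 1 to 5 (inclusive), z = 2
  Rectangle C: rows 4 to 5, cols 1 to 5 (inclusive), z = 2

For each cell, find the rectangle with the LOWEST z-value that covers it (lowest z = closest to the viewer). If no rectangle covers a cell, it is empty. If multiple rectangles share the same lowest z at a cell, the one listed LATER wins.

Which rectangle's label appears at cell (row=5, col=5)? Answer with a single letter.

Answer: C

Derivation:
Check cell (5,5):
  A: rows 8-10 cols 5-6 -> outside (row miss)
  B: rows 5-8 cols 1-5 z=2 -> covers; best now B (z=2)
  C: rows 4-5 cols 1-5 z=2 -> covers; best now C (z=2)
Winner: C at z=2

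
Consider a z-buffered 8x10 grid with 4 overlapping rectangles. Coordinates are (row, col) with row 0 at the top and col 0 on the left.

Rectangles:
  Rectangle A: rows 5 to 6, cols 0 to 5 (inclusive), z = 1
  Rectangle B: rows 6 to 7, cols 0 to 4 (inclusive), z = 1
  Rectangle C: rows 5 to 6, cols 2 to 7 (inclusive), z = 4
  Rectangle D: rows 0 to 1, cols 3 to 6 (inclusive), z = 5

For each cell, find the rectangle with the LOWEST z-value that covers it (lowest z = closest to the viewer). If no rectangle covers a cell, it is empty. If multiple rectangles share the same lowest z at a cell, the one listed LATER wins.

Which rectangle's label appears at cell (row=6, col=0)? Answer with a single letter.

Check cell (6,0):
  A: rows 5-6 cols 0-5 z=1 -> covers; best now A (z=1)
  B: rows 6-7 cols 0-4 z=1 -> covers; best now B (z=1)
  C: rows 5-6 cols 2-7 -> outside (col miss)
  D: rows 0-1 cols 3-6 -> outside (row miss)
Winner: B at z=1

Answer: B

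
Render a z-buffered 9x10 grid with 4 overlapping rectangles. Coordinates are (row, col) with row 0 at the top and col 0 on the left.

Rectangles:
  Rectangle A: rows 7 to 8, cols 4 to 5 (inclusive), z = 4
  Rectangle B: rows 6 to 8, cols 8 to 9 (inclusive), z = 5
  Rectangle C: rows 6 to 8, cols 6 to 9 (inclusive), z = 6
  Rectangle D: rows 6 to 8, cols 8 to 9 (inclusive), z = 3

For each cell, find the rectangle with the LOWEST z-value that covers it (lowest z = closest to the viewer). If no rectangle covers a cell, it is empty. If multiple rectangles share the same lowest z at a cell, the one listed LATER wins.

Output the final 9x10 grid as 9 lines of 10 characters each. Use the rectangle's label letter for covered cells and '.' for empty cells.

..........
..........
..........
..........
..........
..........
......CCDD
....AACCDD
....AACCDD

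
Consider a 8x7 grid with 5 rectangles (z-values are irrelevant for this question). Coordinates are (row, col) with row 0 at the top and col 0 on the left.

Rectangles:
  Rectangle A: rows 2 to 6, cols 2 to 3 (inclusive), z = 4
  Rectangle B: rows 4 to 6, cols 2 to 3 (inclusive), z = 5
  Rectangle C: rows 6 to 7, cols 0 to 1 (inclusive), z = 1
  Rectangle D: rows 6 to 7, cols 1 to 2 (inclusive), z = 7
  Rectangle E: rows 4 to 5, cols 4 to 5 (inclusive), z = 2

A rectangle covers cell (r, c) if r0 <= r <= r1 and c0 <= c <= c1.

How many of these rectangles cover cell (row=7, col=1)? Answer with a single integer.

Answer: 2

Derivation:
Check cell (7,1):
  A: rows 2-6 cols 2-3 -> outside (row miss)
  B: rows 4-6 cols 2-3 -> outside (row miss)
  C: rows 6-7 cols 0-1 -> covers
  D: rows 6-7 cols 1-2 -> covers
  E: rows 4-5 cols 4-5 -> outside (row miss)
Count covering = 2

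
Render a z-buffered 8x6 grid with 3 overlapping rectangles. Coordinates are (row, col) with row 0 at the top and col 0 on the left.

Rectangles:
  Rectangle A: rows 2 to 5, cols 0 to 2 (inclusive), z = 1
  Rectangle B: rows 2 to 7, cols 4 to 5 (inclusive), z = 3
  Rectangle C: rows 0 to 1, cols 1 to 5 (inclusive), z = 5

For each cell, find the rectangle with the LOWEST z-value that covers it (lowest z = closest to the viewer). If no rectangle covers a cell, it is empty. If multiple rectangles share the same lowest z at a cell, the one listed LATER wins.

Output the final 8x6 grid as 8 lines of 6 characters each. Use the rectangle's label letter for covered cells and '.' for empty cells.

.CCCCC
.CCCCC
AAA.BB
AAA.BB
AAA.BB
AAA.BB
....BB
....BB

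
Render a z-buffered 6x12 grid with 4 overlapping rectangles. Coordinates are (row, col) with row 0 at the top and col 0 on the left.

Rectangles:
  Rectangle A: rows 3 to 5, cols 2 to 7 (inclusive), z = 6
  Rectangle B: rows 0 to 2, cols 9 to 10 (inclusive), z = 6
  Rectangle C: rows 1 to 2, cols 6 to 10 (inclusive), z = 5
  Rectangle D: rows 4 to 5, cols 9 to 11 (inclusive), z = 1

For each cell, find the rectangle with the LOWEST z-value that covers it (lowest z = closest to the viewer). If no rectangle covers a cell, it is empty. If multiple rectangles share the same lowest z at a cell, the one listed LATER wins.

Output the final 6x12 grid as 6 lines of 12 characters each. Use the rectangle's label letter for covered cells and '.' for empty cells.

.........BB.
......CCCCC.
......CCCCC.
..AAAAAA....
..AAAAAA.DDD
..AAAAAA.DDD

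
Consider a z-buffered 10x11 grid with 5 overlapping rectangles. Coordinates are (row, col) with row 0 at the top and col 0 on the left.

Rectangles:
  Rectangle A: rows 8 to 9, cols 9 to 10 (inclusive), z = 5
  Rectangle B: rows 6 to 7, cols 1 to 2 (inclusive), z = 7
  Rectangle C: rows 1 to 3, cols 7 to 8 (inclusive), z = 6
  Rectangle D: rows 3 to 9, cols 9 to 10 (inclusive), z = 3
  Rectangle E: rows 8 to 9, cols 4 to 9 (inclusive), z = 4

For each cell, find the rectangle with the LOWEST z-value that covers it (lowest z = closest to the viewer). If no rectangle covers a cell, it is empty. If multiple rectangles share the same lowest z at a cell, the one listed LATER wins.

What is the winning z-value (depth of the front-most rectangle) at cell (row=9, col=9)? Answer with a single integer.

Check cell (9,9):
  A: rows 8-9 cols 9-10 z=5 -> covers; best now A (z=5)
  B: rows 6-7 cols 1-2 -> outside (row miss)
  C: rows 1-3 cols 7-8 -> outside (row miss)
  D: rows 3-9 cols 9-10 z=3 -> covers; best now D (z=3)
  E: rows 8-9 cols 4-9 z=4 -> covers; best now D (z=3)
Winner: D at z=3

Answer: 3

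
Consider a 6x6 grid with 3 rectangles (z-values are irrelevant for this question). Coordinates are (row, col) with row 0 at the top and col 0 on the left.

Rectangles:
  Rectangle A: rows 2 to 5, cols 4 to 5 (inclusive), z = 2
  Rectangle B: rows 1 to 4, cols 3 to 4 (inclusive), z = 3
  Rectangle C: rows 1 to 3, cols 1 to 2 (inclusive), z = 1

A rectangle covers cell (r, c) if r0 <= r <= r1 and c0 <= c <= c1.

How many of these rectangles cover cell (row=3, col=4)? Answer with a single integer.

Check cell (3,4):
  A: rows 2-5 cols 4-5 -> covers
  B: rows 1-4 cols 3-4 -> covers
  C: rows 1-3 cols 1-2 -> outside (col miss)
Count covering = 2

Answer: 2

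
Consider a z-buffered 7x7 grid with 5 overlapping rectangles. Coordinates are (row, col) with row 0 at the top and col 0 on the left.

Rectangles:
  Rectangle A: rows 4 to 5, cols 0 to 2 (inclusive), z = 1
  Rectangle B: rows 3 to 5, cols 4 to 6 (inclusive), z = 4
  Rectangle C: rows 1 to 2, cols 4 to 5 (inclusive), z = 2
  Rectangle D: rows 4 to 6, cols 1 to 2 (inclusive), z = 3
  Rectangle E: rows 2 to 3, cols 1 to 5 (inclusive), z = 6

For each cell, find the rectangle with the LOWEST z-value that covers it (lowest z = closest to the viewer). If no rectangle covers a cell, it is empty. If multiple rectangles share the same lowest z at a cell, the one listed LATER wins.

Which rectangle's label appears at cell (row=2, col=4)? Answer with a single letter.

Check cell (2,4):
  A: rows 4-5 cols 0-2 -> outside (row miss)
  B: rows 3-5 cols 4-6 -> outside (row miss)
  C: rows 1-2 cols 4-5 z=2 -> covers; best now C (z=2)
  D: rows 4-6 cols 1-2 -> outside (row miss)
  E: rows 2-3 cols 1-5 z=6 -> covers; best now C (z=2)
Winner: C at z=2

Answer: C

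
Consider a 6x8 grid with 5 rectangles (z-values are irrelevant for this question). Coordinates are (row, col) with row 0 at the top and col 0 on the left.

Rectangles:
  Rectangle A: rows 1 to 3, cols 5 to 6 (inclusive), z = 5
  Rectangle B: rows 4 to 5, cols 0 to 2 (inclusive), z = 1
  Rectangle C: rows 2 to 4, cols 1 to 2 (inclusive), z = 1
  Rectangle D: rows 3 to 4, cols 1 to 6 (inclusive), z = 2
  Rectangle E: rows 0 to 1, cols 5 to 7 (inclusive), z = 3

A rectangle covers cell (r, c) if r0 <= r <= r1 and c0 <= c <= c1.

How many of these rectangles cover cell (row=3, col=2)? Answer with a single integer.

Answer: 2

Derivation:
Check cell (3,2):
  A: rows 1-3 cols 5-6 -> outside (col miss)
  B: rows 4-5 cols 0-2 -> outside (row miss)
  C: rows 2-4 cols 1-2 -> covers
  D: rows 3-4 cols 1-6 -> covers
  E: rows 0-1 cols 5-7 -> outside (row miss)
Count covering = 2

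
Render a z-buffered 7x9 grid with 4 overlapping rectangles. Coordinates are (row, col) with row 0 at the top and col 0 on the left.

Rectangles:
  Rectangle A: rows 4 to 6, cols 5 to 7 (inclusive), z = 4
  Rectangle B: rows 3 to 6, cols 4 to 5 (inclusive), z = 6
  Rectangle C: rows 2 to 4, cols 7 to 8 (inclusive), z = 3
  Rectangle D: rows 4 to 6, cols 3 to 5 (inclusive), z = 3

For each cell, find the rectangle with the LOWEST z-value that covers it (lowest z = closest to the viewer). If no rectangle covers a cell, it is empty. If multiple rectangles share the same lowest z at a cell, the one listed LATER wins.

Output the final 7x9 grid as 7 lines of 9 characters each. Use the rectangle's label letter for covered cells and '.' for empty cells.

.........
.........
.......CC
....BB.CC
...DDDACC
...DDDAA.
...DDDAA.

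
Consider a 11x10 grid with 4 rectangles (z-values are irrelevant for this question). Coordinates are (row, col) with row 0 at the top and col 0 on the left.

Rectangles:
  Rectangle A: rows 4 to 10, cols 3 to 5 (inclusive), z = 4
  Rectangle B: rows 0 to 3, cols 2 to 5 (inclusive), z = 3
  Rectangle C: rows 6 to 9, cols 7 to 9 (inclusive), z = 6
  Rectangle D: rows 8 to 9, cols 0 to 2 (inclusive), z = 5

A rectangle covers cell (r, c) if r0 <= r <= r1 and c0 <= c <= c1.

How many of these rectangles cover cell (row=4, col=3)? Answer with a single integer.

Check cell (4,3):
  A: rows 4-10 cols 3-5 -> covers
  B: rows 0-3 cols 2-5 -> outside (row miss)
  C: rows 6-9 cols 7-9 -> outside (row miss)
  D: rows 8-9 cols 0-2 -> outside (row miss)
Count covering = 1

Answer: 1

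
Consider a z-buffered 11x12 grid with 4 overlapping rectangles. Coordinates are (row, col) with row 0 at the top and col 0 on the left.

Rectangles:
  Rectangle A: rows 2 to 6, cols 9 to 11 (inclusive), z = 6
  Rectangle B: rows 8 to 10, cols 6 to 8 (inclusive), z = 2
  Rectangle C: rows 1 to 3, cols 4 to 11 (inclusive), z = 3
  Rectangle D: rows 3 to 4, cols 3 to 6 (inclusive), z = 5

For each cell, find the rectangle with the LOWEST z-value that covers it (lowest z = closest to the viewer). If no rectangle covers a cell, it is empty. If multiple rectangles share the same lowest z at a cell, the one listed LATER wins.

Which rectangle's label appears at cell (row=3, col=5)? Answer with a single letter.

Check cell (3,5):
  A: rows 2-6 cols 9-11 -> outside (col miss)
  B: rows 8-10 cols 6-8 -> outside (row miss)
  C: rows 1-3 cols 4-11 z=3 -> covers; best now C (z=3)
  D: rows 3-4 cols 3-6 z=5 -> covers; best now C (z=3)
Winner: C at z=3

Answer: C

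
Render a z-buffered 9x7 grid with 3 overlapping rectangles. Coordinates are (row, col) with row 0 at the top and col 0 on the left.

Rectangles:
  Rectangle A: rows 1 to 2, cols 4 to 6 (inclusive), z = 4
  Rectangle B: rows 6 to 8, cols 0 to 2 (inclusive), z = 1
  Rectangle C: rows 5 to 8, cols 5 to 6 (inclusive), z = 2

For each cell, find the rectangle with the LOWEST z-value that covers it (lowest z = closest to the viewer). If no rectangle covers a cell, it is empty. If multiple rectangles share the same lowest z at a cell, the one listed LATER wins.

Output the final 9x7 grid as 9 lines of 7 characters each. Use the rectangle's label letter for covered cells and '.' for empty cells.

.......
....AAA
....AAA
.......
.......
.....CC
BBB..CC
BBB..CC
BBB..CC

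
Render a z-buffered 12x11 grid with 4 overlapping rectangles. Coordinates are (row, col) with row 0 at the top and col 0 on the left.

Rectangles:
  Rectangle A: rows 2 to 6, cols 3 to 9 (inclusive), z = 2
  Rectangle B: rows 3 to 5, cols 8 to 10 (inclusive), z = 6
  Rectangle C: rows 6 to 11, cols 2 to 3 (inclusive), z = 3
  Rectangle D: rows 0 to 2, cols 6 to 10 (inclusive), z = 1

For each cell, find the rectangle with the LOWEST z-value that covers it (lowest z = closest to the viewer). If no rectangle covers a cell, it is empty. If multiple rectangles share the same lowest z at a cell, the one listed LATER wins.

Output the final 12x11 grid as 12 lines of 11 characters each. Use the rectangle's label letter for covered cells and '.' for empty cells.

......DDDDD
......DDDDD
...AAADDDDD
...AAAAAAAB
...AAAAAAAB
...AAAAAAAB
..CAAAAAAA.
..CC.......
..CC.......
..CC.......
..CC.......
..CC.......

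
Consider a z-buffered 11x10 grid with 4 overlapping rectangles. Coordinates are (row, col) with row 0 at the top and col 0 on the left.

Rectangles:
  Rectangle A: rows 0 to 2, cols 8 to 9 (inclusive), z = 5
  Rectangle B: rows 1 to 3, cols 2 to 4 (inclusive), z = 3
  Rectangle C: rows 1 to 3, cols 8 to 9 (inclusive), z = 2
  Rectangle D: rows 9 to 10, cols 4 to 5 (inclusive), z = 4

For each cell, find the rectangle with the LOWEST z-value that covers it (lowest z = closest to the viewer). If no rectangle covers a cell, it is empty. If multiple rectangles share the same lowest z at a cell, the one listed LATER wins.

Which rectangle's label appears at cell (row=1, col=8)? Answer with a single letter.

Answer: C

Derivation:
Check cell (1,8):
  A: rows 0-2 cols 8-9 z=5 -> covers; best now A (z=5)
  B: rows 1-3 cols 2-4 -> outside (col miss)
  C: rows 1-3 cols 8-9 z=2 -> covers; best now C (z=2)
  D: rows 9-10 cols 4-5 -> outside (row miss)
Winner: C at z=2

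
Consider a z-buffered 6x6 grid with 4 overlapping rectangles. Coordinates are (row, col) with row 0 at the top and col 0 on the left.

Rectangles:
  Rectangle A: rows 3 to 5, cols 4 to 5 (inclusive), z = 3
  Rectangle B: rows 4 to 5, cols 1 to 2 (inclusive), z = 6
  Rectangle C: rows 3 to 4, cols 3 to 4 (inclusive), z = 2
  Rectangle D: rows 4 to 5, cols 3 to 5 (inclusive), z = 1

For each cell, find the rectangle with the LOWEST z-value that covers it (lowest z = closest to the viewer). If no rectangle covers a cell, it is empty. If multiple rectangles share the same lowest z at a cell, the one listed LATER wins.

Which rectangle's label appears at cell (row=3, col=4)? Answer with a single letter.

Check cell (3,4):
  A: rows 3-5 cols 4-5 z=3 -> covers; best now A (z=3)
  B: rows 4-5 cols 1-2 -> outside (row miss)
  C: rows 3-4 cols 3-4 z=2 -> covers; best now C (z=2)
  D: rows 4-5 cols 3-5 -> outside (row miss)
Winner: C at z=2

Answer: C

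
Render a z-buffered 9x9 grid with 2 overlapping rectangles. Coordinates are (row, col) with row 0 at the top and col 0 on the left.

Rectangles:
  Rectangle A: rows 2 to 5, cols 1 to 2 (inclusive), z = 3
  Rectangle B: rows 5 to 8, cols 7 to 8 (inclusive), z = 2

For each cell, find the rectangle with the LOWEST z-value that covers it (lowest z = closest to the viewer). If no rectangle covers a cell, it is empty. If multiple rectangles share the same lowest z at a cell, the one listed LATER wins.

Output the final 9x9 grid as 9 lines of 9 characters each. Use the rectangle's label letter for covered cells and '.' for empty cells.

.........
.........
.AA......
.AA......
.AA......
.AA....BB
.......BB
.......BB
.......BB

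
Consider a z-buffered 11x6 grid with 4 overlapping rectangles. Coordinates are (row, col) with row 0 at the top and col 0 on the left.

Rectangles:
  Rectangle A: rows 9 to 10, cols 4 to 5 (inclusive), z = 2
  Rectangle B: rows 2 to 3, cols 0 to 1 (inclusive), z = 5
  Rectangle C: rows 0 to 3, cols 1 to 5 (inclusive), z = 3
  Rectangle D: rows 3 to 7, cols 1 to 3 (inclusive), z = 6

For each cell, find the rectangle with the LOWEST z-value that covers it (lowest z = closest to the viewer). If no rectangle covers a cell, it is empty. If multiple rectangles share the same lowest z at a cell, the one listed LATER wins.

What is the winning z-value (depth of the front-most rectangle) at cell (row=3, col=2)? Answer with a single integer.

Answer: 3

Derivation:
Check cell (3,2):
  A: rows 9-10 cols 4-5 -> outside (row miss)
  B: rows 2-3 cols 0-1 -> outside (col miss)
  C: rows 0-3 cols 1-5 z=3 -> covers; best now C (z=3)
  D: rows 3-7 cols 1-3 z=6 -> covers; best now C (z=3)
Winner: C at z=3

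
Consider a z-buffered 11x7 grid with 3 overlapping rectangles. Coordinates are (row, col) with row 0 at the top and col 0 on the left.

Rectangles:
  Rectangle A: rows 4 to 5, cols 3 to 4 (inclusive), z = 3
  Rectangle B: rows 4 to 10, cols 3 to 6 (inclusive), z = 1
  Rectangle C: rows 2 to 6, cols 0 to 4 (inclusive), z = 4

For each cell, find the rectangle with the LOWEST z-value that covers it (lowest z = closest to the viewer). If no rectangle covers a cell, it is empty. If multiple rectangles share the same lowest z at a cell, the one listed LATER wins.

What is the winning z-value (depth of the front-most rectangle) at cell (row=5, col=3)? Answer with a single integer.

Answer: 1

Derivation:
Check cell (5,3):
  A: rows 4-5 cols 3-4 z=3 -> covers; best now A (z=3)
  B: rows 4-10 cols 3-6 z=1 -> covers; best now B (z=1)
  C: rows 2-6 cols 0-4 z=4 -> covers; best now B (z=1)
Winner: B at z=1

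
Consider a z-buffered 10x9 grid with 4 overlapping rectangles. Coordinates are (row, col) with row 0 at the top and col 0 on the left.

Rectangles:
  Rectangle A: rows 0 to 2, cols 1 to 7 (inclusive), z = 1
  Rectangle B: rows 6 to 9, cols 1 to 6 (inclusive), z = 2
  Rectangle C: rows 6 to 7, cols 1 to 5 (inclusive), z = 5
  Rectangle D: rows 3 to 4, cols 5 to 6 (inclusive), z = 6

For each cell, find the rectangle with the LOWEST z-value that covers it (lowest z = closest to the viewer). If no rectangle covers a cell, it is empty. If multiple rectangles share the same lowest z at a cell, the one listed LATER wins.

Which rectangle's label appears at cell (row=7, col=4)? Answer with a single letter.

Answer: B

Derivation:
Check cell (7,4):
  A: rows 0-2 cols 1-7 -> outside (row miss)
  B: rows 6-9 cols 1-6 z=2 -> covers; best now B (z=2)
  C: rows 6-7 cols 1-5 z=5 -> covers; best now B (z=2)
  D: rows 3-4 cols 5-6 -> outside (row miss)
Winner: B at z=2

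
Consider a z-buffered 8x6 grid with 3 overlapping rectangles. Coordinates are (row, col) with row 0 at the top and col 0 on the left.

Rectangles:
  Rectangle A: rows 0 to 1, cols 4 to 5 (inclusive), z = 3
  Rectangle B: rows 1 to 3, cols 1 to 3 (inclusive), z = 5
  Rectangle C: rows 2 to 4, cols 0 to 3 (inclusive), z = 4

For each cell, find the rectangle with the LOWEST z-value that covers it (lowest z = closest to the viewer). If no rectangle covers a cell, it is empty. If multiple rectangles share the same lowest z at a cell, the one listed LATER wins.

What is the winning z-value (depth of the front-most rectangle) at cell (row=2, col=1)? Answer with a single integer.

Check cell (2,1):
  A: rows 0-1 cols 4-5 -> outside (row miss)
  B: rows 1-3 cols 1-3 z=5 -> covers; best now B (z=5)
  C: rows 2-4 cols 0-3 z=4 -> covers; best now C (z=4)
Winner: C at z=4

Answer: 4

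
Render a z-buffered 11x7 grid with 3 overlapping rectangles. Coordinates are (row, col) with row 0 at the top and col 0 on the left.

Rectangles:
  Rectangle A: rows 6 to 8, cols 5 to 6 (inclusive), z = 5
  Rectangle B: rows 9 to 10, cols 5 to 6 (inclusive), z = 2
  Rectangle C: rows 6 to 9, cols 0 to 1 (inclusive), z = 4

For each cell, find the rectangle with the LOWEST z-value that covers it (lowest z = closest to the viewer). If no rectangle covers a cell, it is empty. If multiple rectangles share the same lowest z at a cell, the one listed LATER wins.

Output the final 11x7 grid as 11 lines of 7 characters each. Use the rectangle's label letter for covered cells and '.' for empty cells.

.......
.......
.......
.......
.......
.......
CC...AA
CC...AA
CC...AA
CC...BB
.....BB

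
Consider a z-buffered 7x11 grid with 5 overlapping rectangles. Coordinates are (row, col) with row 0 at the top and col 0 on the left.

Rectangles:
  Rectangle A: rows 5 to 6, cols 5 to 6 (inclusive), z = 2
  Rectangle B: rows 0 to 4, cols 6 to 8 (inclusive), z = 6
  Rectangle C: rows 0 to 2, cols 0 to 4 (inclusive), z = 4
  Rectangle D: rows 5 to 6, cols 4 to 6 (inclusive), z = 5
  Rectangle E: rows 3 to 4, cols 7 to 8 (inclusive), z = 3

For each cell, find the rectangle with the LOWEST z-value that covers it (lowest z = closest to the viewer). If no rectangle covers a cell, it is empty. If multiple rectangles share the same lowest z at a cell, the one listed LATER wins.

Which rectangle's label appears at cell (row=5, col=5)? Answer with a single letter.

Check cell (5,5):
  A: rows 5-6 cols 5-6 z=2 -> covers; best now A (z=2)
  B: rows 0-4 cols 6-8 -> outside (row miss)
  C: rows 0-2 cols 0-4 -> outside (row miss)
  D: rows 5-6 cols 4-6 z=5 -> covers; best now A (z=2)
  E: rows 3-4 cols 7-8 -> outside (row miss)
Winner: A at z=2

Answer: A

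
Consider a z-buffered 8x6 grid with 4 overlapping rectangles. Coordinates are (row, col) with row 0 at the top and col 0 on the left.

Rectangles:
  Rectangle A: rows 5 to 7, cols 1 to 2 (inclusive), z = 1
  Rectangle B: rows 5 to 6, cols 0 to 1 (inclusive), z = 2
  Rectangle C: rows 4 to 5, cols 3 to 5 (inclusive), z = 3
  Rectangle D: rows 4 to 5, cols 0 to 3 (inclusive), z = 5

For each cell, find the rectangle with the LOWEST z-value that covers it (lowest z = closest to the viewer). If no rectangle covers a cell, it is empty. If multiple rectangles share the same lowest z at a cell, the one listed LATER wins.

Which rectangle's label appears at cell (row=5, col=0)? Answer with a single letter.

Check cell (5,0):
  A: rows 5-7 cols 1-2 -> outside (col miss)
  B: rows 5-6 cols 0-1 z=2 -> covers; best now B (z=2)
  C: rows 4-5 cols 3-5 -> outside (col miss)
  D: rows 4-5 cols 0-3 z=5 -> covers; best now B (z=2)
Winner: B at z=2

Answer: B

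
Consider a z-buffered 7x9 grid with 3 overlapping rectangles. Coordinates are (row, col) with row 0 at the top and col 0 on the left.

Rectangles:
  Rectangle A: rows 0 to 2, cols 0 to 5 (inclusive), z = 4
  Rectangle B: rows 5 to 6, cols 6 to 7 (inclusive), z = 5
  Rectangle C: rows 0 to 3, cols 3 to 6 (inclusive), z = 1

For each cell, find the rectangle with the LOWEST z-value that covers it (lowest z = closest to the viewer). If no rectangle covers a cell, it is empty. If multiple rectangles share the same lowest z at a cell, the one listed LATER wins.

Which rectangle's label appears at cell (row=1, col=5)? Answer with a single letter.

Answer: C

Derivation:
Check cell (1,5):
  A: rows 0-2 cols 0-5 z=4 -> covers; best now A (z=4)
  B: rows 5-6 cols 6-7 -> outside (row miss)
  C: rows 0-3 cols 3-6 z=1 -> covers; best now C (z=1)
Winner: C at z=1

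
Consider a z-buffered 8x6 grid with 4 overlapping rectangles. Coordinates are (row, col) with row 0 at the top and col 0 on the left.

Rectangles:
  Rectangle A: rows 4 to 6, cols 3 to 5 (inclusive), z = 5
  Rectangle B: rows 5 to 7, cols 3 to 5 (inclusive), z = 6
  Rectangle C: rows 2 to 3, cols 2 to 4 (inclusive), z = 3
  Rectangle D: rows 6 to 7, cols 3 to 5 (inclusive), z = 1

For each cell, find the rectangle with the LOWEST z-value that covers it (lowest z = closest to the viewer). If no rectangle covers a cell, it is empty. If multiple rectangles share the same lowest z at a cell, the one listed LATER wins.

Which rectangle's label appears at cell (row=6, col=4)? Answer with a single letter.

Answer: D

Derivation:
Check cell (6,4):
  A: rows 4-6 cols 3-5 z=5 -> covers; best now A (z=5)
  B: rows 5-7 cols 3-5 z=6 -> covers; best now A (z=5)
  C: rows 2-3 cols 2-4 -> outside (row miss)
  D: rows 6-7 cols 3-5 z=1 -> covers; best now D (z=1)
Winner: D at z=1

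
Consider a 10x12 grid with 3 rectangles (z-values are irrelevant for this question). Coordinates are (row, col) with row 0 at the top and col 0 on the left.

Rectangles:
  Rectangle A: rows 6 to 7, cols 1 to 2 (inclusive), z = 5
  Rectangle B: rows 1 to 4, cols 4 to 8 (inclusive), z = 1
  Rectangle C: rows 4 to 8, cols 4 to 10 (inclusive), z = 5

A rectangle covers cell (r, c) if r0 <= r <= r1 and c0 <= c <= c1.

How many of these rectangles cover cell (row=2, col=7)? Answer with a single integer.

Check cell (2,7):
  A: rows 6-7 cols 1-2 -> outside (row miss)
  B: rows 1-4 cols 4-8 -> covers
  C: rows 4-8 cols 4-10 -> outside (row miss)
Count covering = 1

Answer: 1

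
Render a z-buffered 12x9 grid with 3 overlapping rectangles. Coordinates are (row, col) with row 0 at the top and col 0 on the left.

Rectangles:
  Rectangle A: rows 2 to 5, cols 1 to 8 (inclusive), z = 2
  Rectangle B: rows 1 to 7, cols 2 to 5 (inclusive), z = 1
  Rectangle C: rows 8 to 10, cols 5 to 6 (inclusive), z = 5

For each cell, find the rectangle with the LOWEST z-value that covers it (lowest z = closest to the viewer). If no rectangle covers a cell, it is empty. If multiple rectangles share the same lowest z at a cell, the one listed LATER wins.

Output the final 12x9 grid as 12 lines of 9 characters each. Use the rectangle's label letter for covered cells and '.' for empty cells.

.........
..BBBB...
.ABBBBAAA
.ABBBBAAA
.ABBBBAAA
.ABBBBAAA
..BBBB...
..BBBB...
.....CC..
.....CC..
.....CC..
.........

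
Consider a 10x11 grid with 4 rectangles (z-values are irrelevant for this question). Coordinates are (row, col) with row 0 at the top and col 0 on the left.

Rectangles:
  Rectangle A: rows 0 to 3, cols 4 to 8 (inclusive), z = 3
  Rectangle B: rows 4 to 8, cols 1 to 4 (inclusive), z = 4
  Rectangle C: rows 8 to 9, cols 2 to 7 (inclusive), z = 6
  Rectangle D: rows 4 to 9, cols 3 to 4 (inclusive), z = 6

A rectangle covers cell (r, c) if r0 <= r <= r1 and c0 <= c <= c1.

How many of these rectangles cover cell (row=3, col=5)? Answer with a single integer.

Check cell (3,5):
  A: rows 0-3 cols 4-8 -> covers
  B: rows 4-8 cols 1-4 -> outside (row miss)
  C: rows 8-9 cols 2-7 -> outside (row miss)
  D: rows 4-9 cols 3-4 -> outside (row miss)
Count covering = 1

Answer: 1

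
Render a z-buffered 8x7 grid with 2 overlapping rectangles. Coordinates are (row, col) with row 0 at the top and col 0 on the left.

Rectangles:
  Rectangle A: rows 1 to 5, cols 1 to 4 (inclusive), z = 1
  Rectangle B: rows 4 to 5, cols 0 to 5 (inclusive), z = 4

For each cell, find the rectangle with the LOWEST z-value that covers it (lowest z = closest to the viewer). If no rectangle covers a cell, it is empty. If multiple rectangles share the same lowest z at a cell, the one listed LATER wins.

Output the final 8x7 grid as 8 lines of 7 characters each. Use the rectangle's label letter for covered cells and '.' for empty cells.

.......
.AAAA..
.AAAA..
.AAAA..
BAAAAB.
BAAAAB.
.......
.......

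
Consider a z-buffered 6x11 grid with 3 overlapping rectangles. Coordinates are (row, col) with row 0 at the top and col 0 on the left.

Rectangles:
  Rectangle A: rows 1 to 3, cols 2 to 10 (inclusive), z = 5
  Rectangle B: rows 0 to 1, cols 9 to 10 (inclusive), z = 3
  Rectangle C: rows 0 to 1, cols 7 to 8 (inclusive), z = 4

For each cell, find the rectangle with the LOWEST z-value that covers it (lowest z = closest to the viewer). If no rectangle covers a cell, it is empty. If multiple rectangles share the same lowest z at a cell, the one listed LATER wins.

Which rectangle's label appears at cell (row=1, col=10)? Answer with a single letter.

Check cell (1,10):
  A: rows 1-3 cols 2-10 z=5 -> covers; best now A (z=5)
  B: rows 0-1 cols 9-10 z=3 -> covers; best now B (z=3)
  C: rows 0-1 cols 7-8 -> outside (col miss)
Winner: B at z=3

Answer: B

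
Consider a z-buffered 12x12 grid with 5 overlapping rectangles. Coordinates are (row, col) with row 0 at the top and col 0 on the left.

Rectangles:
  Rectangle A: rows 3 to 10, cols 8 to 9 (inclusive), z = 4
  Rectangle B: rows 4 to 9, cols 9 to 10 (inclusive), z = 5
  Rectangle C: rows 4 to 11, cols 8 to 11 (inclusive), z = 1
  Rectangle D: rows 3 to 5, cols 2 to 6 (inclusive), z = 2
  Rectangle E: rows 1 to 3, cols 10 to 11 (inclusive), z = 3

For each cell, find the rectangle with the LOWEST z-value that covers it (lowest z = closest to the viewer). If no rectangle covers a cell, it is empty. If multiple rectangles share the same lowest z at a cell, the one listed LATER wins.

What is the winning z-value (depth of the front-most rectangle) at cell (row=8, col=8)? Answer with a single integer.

Answer: 1

Derivation:
Check cell (8,8):
  A: rows 3-10 cols 8-9 z=4 -> covers; best now A (z=4)
  B: rows 4-9 cols 9-10 -> outside (col miss)
  C: rows 4-11 cols 8-11 z=1 -> covers; best now C (z=1)
  D: rows 3-5 cols 2-6 -> outside (row miss)
  E: rows 1-3 cols 10-11 -> outside (row miss)
Winner: C at z=1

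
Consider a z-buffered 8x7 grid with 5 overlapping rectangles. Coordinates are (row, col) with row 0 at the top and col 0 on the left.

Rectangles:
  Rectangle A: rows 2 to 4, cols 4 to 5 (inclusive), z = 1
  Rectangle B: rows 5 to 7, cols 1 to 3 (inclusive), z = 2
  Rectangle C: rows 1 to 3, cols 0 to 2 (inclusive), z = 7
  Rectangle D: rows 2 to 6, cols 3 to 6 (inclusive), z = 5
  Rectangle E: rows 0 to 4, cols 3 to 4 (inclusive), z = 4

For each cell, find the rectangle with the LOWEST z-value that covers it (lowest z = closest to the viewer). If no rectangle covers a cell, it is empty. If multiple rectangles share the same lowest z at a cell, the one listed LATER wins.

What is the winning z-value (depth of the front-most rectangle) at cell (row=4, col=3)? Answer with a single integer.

Check cell (4,3):
  A: rows 2-4 cols 4-5 -> outside (col miss)
  B: rows 5-7 cols 1-3 -> outside (row miss)
  C: rows 1-3 cols 0-2 -> outside (row miss)
  D: rows 2-6 cols 3-6 z=5 -> covers; best now D (z=5)
  E: rows 0-4 cols 3-4 z=4 -> covers; best now E (z=4)
Winner: E at z=4

Answer: 4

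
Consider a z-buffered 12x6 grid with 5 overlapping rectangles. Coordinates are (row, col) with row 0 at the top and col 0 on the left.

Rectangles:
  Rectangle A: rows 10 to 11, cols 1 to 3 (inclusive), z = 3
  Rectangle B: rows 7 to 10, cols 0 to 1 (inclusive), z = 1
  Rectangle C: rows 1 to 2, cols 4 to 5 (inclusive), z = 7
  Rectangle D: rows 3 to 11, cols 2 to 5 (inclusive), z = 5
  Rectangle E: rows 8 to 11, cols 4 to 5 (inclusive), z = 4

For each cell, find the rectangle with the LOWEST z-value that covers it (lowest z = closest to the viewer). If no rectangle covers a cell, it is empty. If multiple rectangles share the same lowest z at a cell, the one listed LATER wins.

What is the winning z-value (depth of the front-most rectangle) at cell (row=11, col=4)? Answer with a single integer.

Answer: 4

Derivation:
Check cell (11,4):
  A: rows 10-11 cols 1-3 -> outside (col miss)
  B: rows 7-10 cols 0-1 -> outside (row miss)
  C: rows 1-2 cols 4-5 -> outside (row miss)
  D: rows 3-11 cols 2-5 z=5 -> covers; best now D (z=5)
  E: rows 8-11 cols 4-5 z=4 -> covers; best now E (z=4)
Winner: E at z=4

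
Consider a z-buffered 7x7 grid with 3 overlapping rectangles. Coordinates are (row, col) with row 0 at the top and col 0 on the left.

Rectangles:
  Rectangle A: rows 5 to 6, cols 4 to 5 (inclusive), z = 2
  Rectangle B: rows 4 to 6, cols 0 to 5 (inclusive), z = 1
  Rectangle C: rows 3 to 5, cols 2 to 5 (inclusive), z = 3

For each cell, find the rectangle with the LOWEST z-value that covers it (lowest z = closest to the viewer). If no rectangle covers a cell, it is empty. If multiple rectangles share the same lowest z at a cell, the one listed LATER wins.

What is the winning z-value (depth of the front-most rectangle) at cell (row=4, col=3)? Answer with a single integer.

Check cell (4,3):
  A: rows 5-6 cols 4-5 -> outside (row miss)
  B: rows 4-6 cols 0-5 z=1 -> covers; best now B (z=1)
  C: rows 3-5 cols 2-5 z=3 -> covers; best now B (z=1)
Winner: B at z=1

Answer: 1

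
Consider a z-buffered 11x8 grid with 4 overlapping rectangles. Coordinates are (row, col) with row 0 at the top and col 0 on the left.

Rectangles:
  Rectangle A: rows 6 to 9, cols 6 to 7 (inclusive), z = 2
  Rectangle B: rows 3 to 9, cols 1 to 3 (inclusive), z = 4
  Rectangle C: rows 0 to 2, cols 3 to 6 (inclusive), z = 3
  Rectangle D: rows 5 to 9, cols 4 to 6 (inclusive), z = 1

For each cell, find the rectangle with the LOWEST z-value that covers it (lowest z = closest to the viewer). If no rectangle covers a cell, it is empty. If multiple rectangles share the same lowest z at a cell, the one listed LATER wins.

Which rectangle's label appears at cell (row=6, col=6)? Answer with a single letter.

Answer: D

Derivation:
Check cell (6,6):
  A: rows 6-9 cols 6-7 z=2 -> covers; best now A (z=2)
  B: rows 3-9 cols 1-3 -> outside (col miss)
  C: rows 0-2 cols 3-6 -> outside (row miss)
  D: rows 5-9 cols 4-6 z=1 -> covers; best now D (z=1)
Winner: D at z=1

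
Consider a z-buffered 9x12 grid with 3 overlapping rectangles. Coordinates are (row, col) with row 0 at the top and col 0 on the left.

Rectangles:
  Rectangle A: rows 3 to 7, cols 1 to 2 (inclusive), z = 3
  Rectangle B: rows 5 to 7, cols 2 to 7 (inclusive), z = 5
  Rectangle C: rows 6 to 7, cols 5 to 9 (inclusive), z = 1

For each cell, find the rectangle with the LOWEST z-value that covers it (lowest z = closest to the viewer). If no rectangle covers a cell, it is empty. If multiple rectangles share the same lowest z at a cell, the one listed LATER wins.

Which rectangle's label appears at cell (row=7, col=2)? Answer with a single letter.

Check cell (7,2):
  A: rows 3-7 cols 1-2 z=3 -> covers; best now A (z=3)
  B: rows 5-7 cols 2-7 z=5 -> covers; best now A (z=3)
  C: rows 6-7 cols 5-9 -> outside (col miss)
Winner: A at z=3

Answer: A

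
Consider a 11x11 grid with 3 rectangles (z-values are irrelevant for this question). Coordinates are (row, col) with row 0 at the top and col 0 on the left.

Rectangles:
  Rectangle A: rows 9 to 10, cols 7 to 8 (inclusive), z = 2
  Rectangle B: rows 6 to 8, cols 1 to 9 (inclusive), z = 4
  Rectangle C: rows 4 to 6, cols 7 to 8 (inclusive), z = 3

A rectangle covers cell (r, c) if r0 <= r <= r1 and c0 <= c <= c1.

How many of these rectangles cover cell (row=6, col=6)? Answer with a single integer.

Answer: 1

Derivation:
Check cell (6,6):
  A: rows 9-10 cols 7-8 -> outside (row miss)
  B: rows 6-8 cols 1-9 -> covers
  C: rows 4-6 cols 7-8 -> outside (col miss)
Count covering = 1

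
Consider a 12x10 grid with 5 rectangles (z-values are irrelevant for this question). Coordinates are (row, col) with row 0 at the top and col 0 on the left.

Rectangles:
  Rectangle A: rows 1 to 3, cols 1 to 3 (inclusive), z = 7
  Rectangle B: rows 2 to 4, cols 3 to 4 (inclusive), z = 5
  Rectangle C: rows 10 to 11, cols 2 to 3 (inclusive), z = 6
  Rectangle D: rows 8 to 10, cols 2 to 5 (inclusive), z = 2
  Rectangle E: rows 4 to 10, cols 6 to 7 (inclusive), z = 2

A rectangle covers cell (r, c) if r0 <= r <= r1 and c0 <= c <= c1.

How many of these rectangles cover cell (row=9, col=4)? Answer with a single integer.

Check cell (9,4):
  A: rows 1-3 cols 1-3 -> outside (row miss)
  B: rows 2-4 cols 3-4 -> outside (row miss)
  C: rows 10-11 cols 2-3 -> outside (row miss)
  D: rows 8-10 cols 2-5 -> covers
  E: rows 4-10 cols 6-7 -> outside (col miss)
Count covering = 1

Answer: 1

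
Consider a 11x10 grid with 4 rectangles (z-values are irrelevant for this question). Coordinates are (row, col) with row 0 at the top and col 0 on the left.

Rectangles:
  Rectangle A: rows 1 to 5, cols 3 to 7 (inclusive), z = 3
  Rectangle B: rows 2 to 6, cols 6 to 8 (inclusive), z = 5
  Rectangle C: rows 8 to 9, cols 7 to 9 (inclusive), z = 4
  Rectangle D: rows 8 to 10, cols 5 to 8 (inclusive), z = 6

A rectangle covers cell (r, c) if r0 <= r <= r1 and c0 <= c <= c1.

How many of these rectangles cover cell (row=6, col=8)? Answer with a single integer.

Answer: 1

Derivation:
Check cell (6,8):
  A: rows 1-5 cols 3-7 -> outside (row miss)
  B: rows 2-6 cols 6-8 -> covers
  C: rows 8-9 cols 7-9 -> outside (row miss)
  D: rows 8-10 cols 5-8 -> outside (row miss)
Count covering = 1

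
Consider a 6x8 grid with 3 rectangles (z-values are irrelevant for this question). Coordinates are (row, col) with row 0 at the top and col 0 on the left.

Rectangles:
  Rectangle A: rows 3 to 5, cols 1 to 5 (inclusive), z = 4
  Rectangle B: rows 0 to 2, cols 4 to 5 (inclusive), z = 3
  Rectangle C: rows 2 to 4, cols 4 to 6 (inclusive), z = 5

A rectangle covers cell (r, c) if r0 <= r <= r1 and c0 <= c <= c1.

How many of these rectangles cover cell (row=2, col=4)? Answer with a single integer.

Answer: 2

Derivation:
Check cell (2,4):
  A: rows 3-5 cols 1-5 -> outside (row miss)
  B: rows 0-2 cols 4-5 -> covers
  C: rows 2-4 cols 4-6 -> covers
Count covering = 2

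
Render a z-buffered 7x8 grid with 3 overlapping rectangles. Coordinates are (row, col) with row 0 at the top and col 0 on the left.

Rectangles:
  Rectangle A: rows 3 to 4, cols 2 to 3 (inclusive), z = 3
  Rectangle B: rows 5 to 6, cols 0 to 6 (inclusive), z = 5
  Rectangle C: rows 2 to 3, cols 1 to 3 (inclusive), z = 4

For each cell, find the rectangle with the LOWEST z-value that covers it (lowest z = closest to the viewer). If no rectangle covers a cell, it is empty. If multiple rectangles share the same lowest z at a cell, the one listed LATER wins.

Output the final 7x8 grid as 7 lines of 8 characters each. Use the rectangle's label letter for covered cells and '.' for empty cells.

........
........
.CCC....
.CAA....
..AA....
BBBBBBB.
BBBBBBB.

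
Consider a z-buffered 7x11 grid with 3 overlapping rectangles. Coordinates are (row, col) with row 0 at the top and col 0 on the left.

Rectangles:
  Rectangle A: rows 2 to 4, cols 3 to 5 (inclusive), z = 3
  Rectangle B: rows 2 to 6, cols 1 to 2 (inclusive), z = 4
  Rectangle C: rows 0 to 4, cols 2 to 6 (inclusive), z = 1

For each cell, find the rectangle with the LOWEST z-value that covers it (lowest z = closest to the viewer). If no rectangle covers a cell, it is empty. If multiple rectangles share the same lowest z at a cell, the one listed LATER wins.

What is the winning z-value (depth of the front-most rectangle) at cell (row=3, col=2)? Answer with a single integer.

Answer: 1

Derivation:
Check cell (3,2):
  A: rows 2-4 cols 3-5 -> outside (col miss)
  B: rows 2-6 cols 1-2 z=4 -> covers; best now B (z=4)
  C: rows 0-4 cols 2-6 z=1 -> covers; best now C (z=1)
Winner: C at z=1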